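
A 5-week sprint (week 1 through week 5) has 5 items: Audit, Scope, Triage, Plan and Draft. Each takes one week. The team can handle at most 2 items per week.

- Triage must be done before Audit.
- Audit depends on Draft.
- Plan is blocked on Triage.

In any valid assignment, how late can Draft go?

Downstream work caps Draft at week 4.
Draft at week 4 is achievable: Draft -> week 4, Scope -> week 1, Triage -> week 1, Plan -> week 2, Audit -> week 5.

week 4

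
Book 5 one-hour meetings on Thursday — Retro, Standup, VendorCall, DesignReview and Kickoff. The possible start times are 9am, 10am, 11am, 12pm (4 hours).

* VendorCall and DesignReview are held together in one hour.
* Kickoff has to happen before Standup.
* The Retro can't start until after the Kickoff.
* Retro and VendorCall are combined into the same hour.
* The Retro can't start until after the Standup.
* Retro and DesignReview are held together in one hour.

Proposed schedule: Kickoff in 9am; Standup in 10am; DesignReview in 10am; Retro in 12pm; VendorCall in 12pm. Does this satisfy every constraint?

Invalid. Retro and DesignReview are held together in one hour.

VendorCall and DesignReview are held together in one hour — violated.
The Retro can't start until after the Kickoff — holds.
Retro and DesignReview are held together in one hour — violated.
The Retro can't start until after the Standup — holds.
Retro and VendorCall are combined into the same hour — holds.
Kickoff has to happen before Standup — holds.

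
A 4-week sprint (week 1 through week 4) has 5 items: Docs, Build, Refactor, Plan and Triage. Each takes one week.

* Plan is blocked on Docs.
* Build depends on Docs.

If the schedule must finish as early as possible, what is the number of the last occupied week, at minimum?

The precedence chain requires at least 2 distinct weeks.
2 works (last occupied week: week 2): for example Docs=week 1; Plan=week 2; Build=week 2; Triage=week 1; Refactor=week 1.

week 2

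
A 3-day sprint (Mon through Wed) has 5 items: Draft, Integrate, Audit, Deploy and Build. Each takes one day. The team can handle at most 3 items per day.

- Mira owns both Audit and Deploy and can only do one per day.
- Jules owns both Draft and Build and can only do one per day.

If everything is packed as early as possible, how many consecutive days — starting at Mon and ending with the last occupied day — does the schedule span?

With at most 3 per day and 5 tasks, at least 2 days are needed.
2 works (last occupied day: Tue): for example Build=Tue, Draft=Mon, Integrate=Mon, Deploy=Tue, Audit=Mon.

2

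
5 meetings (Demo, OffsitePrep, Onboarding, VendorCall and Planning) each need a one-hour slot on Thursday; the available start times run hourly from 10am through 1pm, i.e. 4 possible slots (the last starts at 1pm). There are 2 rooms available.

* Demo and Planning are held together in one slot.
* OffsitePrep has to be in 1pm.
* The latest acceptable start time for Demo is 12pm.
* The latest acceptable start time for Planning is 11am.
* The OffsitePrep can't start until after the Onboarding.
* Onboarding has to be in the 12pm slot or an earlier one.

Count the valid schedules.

12

Splitting on Demo: it can be 10am (6), 11am (6). Listing each branch's schedules as (OffsitePrep, Onboarding, VendorCall, Planning):
Demo=10am: (1pm,11am,11am,10am) (1pm,11am,12pm,10am) (1pm,11am,1pm,10am) (1pm,12pm,11am,10am) (1pm,12pm,12pm,10am) (1pm,12pm,1pm,10am) — 6.
Demo=11am: (1pm,10am,10am,11am) (1pm,10am,12pm,11am) (1pm,10am,1pm,11am) (1pm,12pm,10am,11am) (1pm,12pm,12pm,11am) (1pm,12pm,1pm,11am) — 6.
Summing: 6 + 6 = 12.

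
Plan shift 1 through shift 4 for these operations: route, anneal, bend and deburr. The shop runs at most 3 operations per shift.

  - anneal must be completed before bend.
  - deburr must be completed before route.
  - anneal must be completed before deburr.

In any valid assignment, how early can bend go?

Precedence pushes bend to at least shift 2.
bend at shift 2 is achievable: anneal in shift 1; deburr in shift 2; bend in shift 2; route in shift 3.

shift 2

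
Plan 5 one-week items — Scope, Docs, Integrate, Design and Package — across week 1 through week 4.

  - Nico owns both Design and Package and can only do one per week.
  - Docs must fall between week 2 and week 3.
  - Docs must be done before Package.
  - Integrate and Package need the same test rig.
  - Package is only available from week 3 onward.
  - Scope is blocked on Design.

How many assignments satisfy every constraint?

Splitting on Scope: it can be week 2 (9), week 3 (18), week 4 (24). Listing each branch's schedules as (Docs, Integrate, Design, Package) by week number:
Scope=week 2: (2,1,1,3) (2,1,1,4) (2,2,1,3) (2,2,1,4) (2,3,1,4) (2,4,1,3) (3,1,1,4) (3,2,1,4) (3,3,1,4) — 9.
Scope=week 3: (2,1,1,3) (2,1,1,4) (2,1,2,3) (2,1,2,4) (2,2,1,3) (2,2,1,4) (2,2,2,3) (2,2,2,4) (2,3,1,4) (2,3,2,4) (2,4,1,3) (2,4,2,3) (3,1,1,4) (3,1,2,4) (3,2,1,4) (3,2,2,4) (3,3,1,4) (3,3,2,4) — 18.
Scope=week 4: (2,1,1,3) (2,1,1,4) (2,1,2,3) (2,1,2,4) (2,1,3,4) (2,2,1,3) (2,2,1,4) (2,2,2,3) (2,2,2,4) (2,2,3,4) (2,3,1,4) (2,3,2,4) (2,3,3,4) (2,4,1,3) (2,4,2,3) (3,1,1,4) (3,1,2,4) (3,1,3,4) (3,2,1,4) (3,2,2,4) (3,2,3,4) (3,3,1,4) (3,3,2,4) (3,3,3,4) — 24.
Summing: 9 + 18 + 24 = 51.

51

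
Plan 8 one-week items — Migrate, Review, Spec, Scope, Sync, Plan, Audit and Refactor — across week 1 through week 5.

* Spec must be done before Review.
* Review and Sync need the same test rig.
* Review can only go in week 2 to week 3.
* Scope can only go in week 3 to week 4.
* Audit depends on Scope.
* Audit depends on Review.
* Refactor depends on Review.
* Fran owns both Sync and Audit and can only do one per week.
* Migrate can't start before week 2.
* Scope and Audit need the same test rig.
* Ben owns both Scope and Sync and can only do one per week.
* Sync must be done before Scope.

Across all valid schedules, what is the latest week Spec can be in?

week 2

Downstream work caps Spec at week 2.
Spec at week 2 is achievable: Scope=week 3, Migrate=week 2, Spec=week 2, Review=week 3, Sync=week 1, Plan=week 1, Refactor=week 4, Audit=week 4.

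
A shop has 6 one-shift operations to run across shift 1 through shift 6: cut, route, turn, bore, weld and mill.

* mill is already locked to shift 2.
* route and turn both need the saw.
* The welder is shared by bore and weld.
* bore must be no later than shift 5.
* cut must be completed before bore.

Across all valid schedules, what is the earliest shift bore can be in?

Precedence pushes bore to at least shift 2; bore's own window allows nothing later than shift 5.
bore at shift 2 is achievable: weld=shift 1; bore=shift 2; turn=shift 2; route=shift 1; mill=shift 2; cut=shift 1.

shift 2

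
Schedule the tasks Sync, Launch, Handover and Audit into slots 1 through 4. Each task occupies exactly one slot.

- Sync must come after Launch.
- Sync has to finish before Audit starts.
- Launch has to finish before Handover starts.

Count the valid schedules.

Splitting on Sync: it can be 2 (6), 3 (5). Listing each branch's schedules as (Launch, Handover, Audit):
Sync=2: (1,2,3) (1,2,4) (1,3,3) (1,3,4) (1,4,3) (1,4,4) — 6.
Sync=3: (1,2,4) (1,3,4) (1,4,4) (2,3,4) (2,4,4) — 5.
Summing: 6 + 5 = 11.

11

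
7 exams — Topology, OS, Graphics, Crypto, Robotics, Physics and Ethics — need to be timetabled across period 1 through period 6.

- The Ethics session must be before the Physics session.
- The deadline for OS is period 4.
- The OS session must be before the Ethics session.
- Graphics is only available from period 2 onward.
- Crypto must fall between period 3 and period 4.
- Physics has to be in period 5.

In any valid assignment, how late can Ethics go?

Precedence pushes Ethics to at least period 2; downstream work caps Ethics at period 4.
Ethics at period 4 is achievable: Crypto=period 3, Robotics=period 1, Topology=period 1, Graphics=period 2, OS=period 1, Ethics=period 4, Physics=period 5.

period 4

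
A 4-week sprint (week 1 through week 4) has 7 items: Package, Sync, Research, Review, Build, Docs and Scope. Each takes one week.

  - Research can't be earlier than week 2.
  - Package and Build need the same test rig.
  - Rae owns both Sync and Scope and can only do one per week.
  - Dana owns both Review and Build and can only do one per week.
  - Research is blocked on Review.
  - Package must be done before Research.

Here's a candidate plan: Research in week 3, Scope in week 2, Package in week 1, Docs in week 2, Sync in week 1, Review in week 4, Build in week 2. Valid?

Package and Build need the same test rig — holds.
Research can't be earlier than week 2 — holds.
Package must be done before Research — holds.
Research is blocked on Review — violated.
Dana owns both Review and Build and can only do one per week — holds.
Rae owns both Sync and Scope and can only do one per week — holds.

No. Research is blocked on Review is not satisfied.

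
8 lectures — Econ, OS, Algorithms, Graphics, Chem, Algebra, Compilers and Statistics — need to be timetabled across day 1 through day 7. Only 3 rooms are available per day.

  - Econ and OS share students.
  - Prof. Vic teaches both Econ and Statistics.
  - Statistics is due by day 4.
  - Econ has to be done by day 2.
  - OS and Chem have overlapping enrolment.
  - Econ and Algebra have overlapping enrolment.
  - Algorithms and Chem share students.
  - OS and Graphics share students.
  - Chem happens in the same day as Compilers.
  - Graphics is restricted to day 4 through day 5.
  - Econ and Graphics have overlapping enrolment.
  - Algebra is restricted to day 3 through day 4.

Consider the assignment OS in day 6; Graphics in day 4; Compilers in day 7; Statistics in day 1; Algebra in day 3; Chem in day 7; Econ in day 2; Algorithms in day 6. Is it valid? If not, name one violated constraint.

Yes

OS and Chem have overlapping enrolment — holds.
Econ and Algebra have overlapping enrolment — holds.
Prof. Vic teaches both Econ and Statistics — holds.
Algorithms and Chem share students — holds.
Only 3 rooms are available per day — holds.
Econ and OS share students — holds.
Econ and Graphics have overlapping enrolment — holds.
Graphics is restricted to day 4 through day 5 — holds.
Econ has to be done by day 2 — holds.
Chem happens in the same day as Compilers — holds.
Statistics is due by day 4 — holds.
Algebra is restricted to day 3 through day 4 — holds.
OS and Graphics share students — holds.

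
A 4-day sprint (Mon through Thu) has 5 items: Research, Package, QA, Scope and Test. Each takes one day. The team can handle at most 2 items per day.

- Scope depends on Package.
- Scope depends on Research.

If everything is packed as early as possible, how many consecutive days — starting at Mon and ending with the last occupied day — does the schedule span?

3

The precedence chain requires at least 2 distinct days.
With at most 2 per day and 5 work items, at least 3 days are needed.
3 works (last occupied day: Wed): for example QA=Tue, Package=Mon, Test=Wed, Scope=Tue, Research=Mon.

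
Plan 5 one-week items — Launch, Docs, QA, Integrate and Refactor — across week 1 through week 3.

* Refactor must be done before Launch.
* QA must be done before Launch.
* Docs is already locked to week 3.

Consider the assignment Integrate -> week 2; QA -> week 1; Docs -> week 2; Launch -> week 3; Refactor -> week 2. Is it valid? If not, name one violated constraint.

QA must be done before Launch — holds.
Refactor must be done before Launch — holds.
Docs is already locked to week 3 — violated.

No — it violates: Docs is already locked to week 3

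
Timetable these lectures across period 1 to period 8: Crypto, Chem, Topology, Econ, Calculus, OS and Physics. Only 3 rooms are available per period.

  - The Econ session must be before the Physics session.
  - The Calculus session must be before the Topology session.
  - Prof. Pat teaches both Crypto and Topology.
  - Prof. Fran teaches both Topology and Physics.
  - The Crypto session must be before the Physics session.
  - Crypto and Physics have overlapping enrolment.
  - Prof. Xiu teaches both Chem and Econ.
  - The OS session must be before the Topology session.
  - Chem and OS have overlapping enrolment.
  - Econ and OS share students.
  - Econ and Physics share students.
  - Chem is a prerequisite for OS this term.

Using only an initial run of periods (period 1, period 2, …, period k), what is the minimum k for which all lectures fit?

The precedence chain requires at least 3 distinct periods.
With at most 3 per period and 7 lectures, at least 3 periods are needed.
Could 3 periods be enough, i.e. nothing placed later than period 3? No: Topology must come after Calculus (at period 1 or later) → {period 2, period 3}; OS must come before Topology (at period 3 or earlier) → {period 1, period 2}; Physics must come after Econ (at period 1 or later) → {period 2, period 3}; Econ must come before Physics (at period 3 or earlier) → {period 1, period 2}; OS must come after Chem (at period 1 or later) → {period 2}; Chem must come before OS (at period 2 or earlier) → {period 1}; Econ can't share with Chem (period 1) → {period 2}; OS can't share with Econ (period 2) → nothing is left.
So 3 periods is not enough.
4 works (last occupied period: period 4): for example Chem=period 1, Econ=period 3, Physics=period 4, Calculus=period 1, Crypto=period 1, Topology=period 3, OS=period 2.

4 periods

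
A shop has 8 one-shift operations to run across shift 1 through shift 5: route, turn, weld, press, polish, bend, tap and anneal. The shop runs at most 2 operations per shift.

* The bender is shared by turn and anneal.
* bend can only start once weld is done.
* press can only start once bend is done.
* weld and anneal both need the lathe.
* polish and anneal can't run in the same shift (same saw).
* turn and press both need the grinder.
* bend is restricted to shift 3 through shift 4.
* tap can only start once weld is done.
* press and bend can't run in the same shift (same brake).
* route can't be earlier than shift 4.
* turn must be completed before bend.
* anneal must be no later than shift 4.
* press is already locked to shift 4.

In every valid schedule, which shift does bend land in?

bend's window is shift 3–shift 4.
press is fixed at shift 4, and bend can't share a shift with press.
So bend must be shift 3.

shift 3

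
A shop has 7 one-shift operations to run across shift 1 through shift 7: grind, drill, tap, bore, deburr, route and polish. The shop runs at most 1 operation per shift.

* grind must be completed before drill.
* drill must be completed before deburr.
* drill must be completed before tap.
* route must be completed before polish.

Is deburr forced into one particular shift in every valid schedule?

deburr can be shift 3 (e.g. bore -> shift 7; route -> shift 5; polish -> shift 6; tap -> shift 4; grind -> shift 1; deburr -> shift 3; drill -> shift 2) or shift 4 (e.g. tap -> shift 3, polish -> shift 6, deburr -> shift 4, bore -> shift 7, route -> shift 5, grind -> shift 1, drill -> shift 2).

No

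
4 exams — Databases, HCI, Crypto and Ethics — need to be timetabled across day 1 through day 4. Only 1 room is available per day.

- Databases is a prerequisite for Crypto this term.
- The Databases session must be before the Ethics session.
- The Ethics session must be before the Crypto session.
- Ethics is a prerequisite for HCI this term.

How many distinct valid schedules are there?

Enumerating: HCI=day 4; Crypto=day 3; Ethics=day 2; Databases=day 1 | HCI -> day 3, Ethics -> day 2, Databases -> day 1, Crypto -> day 4.

2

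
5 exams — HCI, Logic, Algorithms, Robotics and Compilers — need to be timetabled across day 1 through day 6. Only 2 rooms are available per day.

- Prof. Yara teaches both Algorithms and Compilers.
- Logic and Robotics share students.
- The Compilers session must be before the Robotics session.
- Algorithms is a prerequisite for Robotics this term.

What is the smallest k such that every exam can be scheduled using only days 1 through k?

3 days

The precedence chain requires at least 2 distinct days.
With at most 2 per day and 5 exams, at least 3 days are needed.
3 works (last occupied day: day 3): for example HCI -> day 1, Logic -> day 2, Algorithms -> day 1, Compilers -> day 2, Robotics -> day 3.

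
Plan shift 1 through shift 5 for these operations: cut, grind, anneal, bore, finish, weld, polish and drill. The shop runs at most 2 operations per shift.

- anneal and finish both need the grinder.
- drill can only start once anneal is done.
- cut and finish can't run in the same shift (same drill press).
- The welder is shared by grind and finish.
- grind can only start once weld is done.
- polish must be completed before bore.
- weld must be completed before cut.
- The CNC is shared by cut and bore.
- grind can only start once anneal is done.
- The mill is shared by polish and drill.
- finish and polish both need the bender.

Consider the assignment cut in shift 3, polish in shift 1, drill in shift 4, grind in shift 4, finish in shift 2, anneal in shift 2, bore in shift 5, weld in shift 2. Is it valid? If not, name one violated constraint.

The CNC is shared by cut and bore — holds.
grind can only start once anneal is done — holds.
polish must be completed before bore — holds.
cut and finish can't run in the same shift (same drill press) — holds.
grind can only start once weld is done — holds.
The welder is shared by grind and finish — holds.
finish and polish both need the bender — holds.
The shop runs at most 2 operations per shift — violated.
drill can only start once anneal is done — holds.
weld must be completed before cut — holds.
anneal and finish both need the grinder — violated.
The mill is shared by polish and drill — holds.

No — it violates: anneal and finish both need the grinder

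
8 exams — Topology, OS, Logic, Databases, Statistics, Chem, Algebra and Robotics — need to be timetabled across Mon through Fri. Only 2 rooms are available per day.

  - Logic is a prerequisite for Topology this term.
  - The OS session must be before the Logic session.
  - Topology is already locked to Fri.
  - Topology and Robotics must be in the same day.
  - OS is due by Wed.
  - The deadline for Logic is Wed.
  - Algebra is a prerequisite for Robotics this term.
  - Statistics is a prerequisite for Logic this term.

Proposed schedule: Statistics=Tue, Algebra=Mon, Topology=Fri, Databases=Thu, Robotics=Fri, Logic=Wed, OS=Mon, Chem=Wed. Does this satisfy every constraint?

Yes, all constraints hold

Algebra is a prerequisite for Robotics this term — holds.
Statistics is a prerequisite for Logic this term — holds.
The OS session must be before the Logic session — holds.
OS is due by Wed — holds.
Topology and Robotics must be in the same day — holds.
Only 2 rooms are available per day — holds.
The deadline for Logic is Wed — holds.
Logic is a prerequisite for Topology this term — holds.
Topology is already locked to Fri — holds.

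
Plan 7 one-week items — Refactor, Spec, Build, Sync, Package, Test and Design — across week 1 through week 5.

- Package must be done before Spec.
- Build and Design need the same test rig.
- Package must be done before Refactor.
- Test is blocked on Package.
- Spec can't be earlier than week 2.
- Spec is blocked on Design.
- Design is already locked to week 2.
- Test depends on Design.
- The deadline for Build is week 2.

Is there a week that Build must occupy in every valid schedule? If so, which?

Build's window is week 1–week 2.
Design is fixed at week 2, and Build can't share a week with Design.
So Build must be week 1.

week 1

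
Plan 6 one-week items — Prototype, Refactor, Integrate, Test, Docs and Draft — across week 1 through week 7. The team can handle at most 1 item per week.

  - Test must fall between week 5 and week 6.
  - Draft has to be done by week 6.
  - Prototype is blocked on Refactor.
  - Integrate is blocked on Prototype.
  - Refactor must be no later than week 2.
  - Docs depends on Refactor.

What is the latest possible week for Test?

week 6

Test is available from week 5; Test's own window allows nothing later than week 6.
Test at week 6 is achievable: Integrate=week 4; Test=week 6; Docs=week 5; Draft=week 2; Prototype=week 3; Refactor=week 1.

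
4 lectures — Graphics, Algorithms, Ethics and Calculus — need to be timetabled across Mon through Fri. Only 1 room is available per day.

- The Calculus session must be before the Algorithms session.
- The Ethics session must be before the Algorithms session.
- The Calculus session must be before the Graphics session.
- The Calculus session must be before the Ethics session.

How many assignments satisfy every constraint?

15

Splitting on Graphics: it can be Tue (3), Wed (4), Thu (4), Fri (4). Listing each branch's schedules as (Algorithms, Ethics, Calculus):
Graphics=Tue: (Thu,Wed,Mon) (Fri,Wed,Mon) (Fri,Thu,Mon) — 3.
Graphics=Wed: (Thu,Tue,Mon) (Fri,Tue,Mon) (Fri,Thu,Mon) (Fri,Thu,Tue) — 4.
Graphics=Thu: (Wed,Tue,Mon) (Fri,Tue,Mon) (Fri,Wed,Mon) (Fri,Wed,Tue) — 4.
Graphics=Fri: (Wed,Tue,Mon) (Thu,Tue,Mon) (Thu,Wed,Mon) (Thu,Wed,Tue) — 4.
Summing: 3 + 4 + 4 + 4 = 15.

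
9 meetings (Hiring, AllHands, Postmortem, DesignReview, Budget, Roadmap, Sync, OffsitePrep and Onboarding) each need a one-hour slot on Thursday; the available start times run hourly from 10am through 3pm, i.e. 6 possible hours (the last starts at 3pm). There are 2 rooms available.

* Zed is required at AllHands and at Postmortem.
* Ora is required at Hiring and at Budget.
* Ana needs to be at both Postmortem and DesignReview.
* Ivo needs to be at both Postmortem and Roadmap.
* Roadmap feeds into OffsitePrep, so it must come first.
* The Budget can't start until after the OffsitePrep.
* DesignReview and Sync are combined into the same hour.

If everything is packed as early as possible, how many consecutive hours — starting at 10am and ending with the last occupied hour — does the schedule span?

5

The precedence chain requires at least 3 distinct hours.
With at most 2 per hour and 9 meetings, at least 5 hours are needed.
5 works (last occupied hour: 2pm): for example Postmortem in 12pm, Sync in 1pm, Hiring in 10am, Budget in 12pm, Onboarding in 2pm, AllHands in 11am, OffsitePrep in 11am, DesignReview in 1pm, Roadmap in 10am.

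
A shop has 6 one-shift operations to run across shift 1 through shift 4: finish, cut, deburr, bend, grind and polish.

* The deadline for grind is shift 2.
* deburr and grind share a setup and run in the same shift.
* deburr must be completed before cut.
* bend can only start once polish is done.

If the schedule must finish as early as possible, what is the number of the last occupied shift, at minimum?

shift 2

The precedence chain requires at least 2 distinct shifts.
2 works (last occupied shift: shift 2): for example bend -> shift 2; grind -> shift 1; polish -> shift 1; deburr -> shift 1; finish -> shift 1; cut -> shift 2.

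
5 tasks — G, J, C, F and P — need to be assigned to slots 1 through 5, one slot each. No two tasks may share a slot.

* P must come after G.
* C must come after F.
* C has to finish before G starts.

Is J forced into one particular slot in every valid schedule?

No

J can be 1 (e.g. P -> 5; F -> 2; G -> 4; C -> 3; J -> 1) or 2 (e.g. J in 2; P in 5; C in 3; F in 1; G in 4).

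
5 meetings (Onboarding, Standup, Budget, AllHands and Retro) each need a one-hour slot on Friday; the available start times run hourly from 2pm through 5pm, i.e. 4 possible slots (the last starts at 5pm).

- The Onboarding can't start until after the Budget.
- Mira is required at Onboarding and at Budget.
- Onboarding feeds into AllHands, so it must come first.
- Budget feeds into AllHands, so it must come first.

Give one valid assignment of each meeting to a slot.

Retro in 2pm; AllHands in 4pm; Budget in 2pm; Standup in 2pm; Onboarding in 3pm

Checking: Onboarding(3pm) before AllHands(4pm); Budget(2pm) before AllHands(4pm); Budget(2pm) before Onboarding(3pm); Onboarding(3pm) != Budget(2pm).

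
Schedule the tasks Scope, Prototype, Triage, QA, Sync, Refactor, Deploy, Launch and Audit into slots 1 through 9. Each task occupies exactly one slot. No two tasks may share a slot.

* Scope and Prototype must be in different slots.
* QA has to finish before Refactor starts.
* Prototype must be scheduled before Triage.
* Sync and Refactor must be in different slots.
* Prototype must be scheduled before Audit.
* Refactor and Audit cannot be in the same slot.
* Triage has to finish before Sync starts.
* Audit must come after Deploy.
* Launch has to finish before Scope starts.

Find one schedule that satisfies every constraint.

Launch=5, Scope=6, Prototype=1, Triage=2, Sync=8, QA=7, Deploy=3, Audit=4, Refactor=9

Checking: Deploy(3) before Audit(4); Prototype(1) before Audit(4); Triage(2) before Sync(8); QA(7) before Refactor(9); Launch(5) before Scope(6); Prototype(1) before Triage(2); Refactor(9) != Audit(4); Scope(6) != Prototype(1); Sync(8) != Refactor(9); max 1 per slot (cap 1).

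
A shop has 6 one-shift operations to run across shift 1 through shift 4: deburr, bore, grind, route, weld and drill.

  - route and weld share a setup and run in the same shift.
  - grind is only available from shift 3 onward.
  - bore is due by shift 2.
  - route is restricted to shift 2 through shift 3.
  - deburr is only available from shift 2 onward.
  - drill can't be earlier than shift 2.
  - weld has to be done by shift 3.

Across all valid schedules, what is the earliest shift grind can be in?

shift 3

Grind is available from shift 3.
grind at shift 3 is achievable: grind=shift 3, bore=shift 1, drill=shift 2, weld=shift 2, route=shift 2, deburr=shift 2.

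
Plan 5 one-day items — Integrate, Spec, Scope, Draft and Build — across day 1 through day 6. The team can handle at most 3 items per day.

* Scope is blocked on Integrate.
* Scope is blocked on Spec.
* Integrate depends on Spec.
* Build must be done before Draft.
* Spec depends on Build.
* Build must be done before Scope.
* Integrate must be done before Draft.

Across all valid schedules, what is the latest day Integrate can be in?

Precedence pushes Integrate to at least day 3; downstream work caps Integrate at day 5.
Integrate at day 5 is achievable: Spec=day 2, Build=day 1, Draft=day 6, Integrate=day 5, Scope=day 6.

day 5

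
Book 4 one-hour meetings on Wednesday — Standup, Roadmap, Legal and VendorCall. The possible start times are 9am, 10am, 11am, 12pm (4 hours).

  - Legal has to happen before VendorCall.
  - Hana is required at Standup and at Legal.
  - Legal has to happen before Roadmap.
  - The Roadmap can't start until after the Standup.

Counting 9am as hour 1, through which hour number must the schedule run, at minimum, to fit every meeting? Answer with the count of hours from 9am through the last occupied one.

3 hours

The precedence chain requires at least 2 distinct hours.
Could 2 hours be enough, i.e. nothing placed later than 10am? No: Roadmap must come after Standup (at 9am or later) → {10am}; Standup must come before Roadmap (at 10am or earlier) → {9am}; VendorCall must come after Legal (at 9am or later) → {10am}; Legal must come before VendorCall (at 10am or earlier) → {9am}; Legal can't share with Standup (9am) → nothing is left.
So 2 hours is not enough.
3 works (last occupied hour: 11am): for example Standup=10am, Legal=9am, VendorCall=10am, Roadmap=11am.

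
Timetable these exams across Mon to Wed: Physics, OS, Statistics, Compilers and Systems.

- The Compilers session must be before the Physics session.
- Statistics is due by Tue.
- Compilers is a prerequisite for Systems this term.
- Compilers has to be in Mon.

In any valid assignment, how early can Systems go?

Tue

Precedence pushes Systems to at least Tue.
Systems at Tue is achievable: Statistics=Mon, Compilers=Mon, OS=Mon, Physics=Tue, Systems=Tue.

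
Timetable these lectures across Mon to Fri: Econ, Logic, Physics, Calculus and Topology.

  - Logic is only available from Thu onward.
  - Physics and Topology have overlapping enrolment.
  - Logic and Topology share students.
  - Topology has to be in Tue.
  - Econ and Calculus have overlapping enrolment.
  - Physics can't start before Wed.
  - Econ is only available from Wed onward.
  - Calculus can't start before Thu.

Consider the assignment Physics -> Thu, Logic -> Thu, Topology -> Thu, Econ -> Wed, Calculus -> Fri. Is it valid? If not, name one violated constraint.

No. Logic and Topology share students is not satisfied.

Logic and Topology share students — violated.
Physics and Topology have overlapping enrolment — violated.
Econ is only available from Wed onward — holds.
Calculus can't start before Thu — holds.
Econ and Calculus have overlapping enrolment — holds.
Logic is only available from Thu onward — holds.
Topology has to be in Tue — violated.
Physics can't start before Wed — holds.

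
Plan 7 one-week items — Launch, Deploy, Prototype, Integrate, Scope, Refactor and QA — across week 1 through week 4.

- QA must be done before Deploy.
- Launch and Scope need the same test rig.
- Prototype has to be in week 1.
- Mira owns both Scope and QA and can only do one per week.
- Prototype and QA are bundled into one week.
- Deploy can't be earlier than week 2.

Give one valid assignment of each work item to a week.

QA in week 1; Launch in week 1; Deploy in week 2; Scope in week 2; Integrate in week 1; Prototype in week 1; Refactor in week 1

Checking: QA(week 1) before Deploy(week 2); Scope(week 2) != QA(week 1); Launch(week 1) != Scope(week 2); Prototype = QA = week 1; Prototype=week 1 in [week 1,week 1]; Deploy=week 2 in [week 2,week 4].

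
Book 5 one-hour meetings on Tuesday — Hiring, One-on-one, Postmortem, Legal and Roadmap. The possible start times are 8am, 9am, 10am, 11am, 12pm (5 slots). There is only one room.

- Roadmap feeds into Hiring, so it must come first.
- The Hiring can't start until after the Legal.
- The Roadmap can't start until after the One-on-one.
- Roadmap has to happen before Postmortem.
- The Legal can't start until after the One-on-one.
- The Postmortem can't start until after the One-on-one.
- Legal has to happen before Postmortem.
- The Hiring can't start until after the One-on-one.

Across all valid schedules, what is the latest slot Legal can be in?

10am

Precedence pushes Legal to at least 9am; downstream work caps Legal at 11am.
Legal at 10am is achievable: One-on-one -> 8am, Roadmap -> 9am, Legal -> 10am, Postmortem -> 12pm, Hiring -> 11am.
Nothing later works — the capacity limit rule out every slot after 10am.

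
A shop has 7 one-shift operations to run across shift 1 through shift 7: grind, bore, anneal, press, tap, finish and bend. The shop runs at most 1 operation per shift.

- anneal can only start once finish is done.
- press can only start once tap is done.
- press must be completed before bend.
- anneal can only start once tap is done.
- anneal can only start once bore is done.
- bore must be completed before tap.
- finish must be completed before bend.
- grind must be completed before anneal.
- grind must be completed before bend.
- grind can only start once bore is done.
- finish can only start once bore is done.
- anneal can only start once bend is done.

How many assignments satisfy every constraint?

12

Splitting on grind: it can be shift 2 (3), shift 3 (3), shift 4 (3), shift 5 (3). Listing each branch's schedules as (bore, anneal, press, tap, finish, bend) by shift number:
grind=shift 2: (1,7,4,3,5,6) (1,7,5,3,4,6) (1,7,5,4,3,6) — 3.
grind=shift 3: (1,7,4,2,5,6) (1,7,5,2,4,6) (1,7,5,4,2,6) — 3.
grind=shift 4: (1,7,3,2,5,6) (1,7,5,2,3,6) (1,7,5,3,2,6) — 3.
grind=shift 5: (1,7,3,2,4,6) (1,7,4,2,3,6) (1,7,4,3,2,6) — 3.
Summing: 3 + 3 + 3 + 3 = 12.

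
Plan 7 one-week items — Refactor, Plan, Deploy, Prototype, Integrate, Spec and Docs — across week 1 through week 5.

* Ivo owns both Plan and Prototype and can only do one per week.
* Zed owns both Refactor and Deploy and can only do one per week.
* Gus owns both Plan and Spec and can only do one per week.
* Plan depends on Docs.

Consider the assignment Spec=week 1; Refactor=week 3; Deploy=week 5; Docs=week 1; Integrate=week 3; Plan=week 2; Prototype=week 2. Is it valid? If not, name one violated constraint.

No. Ivo owns both Plan and Prototype and can only do one per week is not satisfied.

Plan depends on Docs — holds.
Gus owns both Plan and Spec and can only do one per week — holds.
Ivo owns both Plan and Prototype and can only do one per week — violated.
Zed owns both Refactor and Deploy and can only do one per week — holds.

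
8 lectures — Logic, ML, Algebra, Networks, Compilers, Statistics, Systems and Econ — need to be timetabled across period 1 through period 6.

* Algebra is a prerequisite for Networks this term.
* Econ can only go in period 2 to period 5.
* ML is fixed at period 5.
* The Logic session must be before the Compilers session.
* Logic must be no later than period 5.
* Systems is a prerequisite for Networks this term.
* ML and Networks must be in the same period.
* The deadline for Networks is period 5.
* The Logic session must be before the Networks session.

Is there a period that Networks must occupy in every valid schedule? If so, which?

period 5

Networks must be in the same period as ML, which can't be before period 5, so Networks is at least period 5; Networks's own window allows nothing later than period 5.
So Networks is pinned to period 5.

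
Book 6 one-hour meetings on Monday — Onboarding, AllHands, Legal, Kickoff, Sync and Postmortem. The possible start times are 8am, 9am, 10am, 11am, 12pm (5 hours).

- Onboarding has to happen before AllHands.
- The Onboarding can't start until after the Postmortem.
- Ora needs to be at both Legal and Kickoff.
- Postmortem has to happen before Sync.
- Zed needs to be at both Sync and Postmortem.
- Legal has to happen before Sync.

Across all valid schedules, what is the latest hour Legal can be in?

11am

Downstream work caps Legal at 11am.
Legal at 11am is achievable: Legal -> 11am, Postmortem -> 8am, AllHands -> 10am, Sync -> 12pm, Kickoff -> 8am, Onboarding -> 9am.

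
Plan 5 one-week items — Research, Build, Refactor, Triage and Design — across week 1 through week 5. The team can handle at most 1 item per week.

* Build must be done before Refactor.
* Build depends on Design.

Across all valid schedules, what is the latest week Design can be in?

Downstream work caps Design at week 3.
Design at week 3 is achievable: Build in week 4; Triage in week 2; Design in week 3; Refactor in week 5; Research in week 1.

week 3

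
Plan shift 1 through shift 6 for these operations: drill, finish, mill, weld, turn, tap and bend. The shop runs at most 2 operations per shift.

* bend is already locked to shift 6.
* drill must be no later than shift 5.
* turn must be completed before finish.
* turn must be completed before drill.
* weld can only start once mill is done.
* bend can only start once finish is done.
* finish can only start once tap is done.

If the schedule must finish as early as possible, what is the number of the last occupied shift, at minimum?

shift 6

The precedence chain requires at least 3 distinct shifts.
With at most 2 per shift and 7 operations, at least 4 shifts are needed.
bend can't be placed before shift 6, so the schedule must run through at least shift 6.
6 works (last occupied shift: shift 6): for example bend -> shift 6, mill -> shift 3, tap -> shift 1, finish -> shift 2, drill -> shift 2, weld -> shift 4, turn -> shift 1.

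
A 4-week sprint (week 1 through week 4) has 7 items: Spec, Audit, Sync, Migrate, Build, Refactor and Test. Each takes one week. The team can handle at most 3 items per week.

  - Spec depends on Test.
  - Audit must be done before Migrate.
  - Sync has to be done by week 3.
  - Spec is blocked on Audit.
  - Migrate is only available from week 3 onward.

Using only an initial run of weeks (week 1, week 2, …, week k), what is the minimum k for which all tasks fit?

The precedence chain requires at least 2 distinct weeks.
With at most 3 per week and 7 tasks, at least 3 weeks are needed.
Migrate can't be placed before week 3, so the schedule must run through at least week 3.
3 works (last occupied week: week 3): for example Sync in week 1, Audit in week 1, Spec in week 2, Refactor in week 2, Migrate in week 3, Test in week 1, Build in week 2.

3 weeks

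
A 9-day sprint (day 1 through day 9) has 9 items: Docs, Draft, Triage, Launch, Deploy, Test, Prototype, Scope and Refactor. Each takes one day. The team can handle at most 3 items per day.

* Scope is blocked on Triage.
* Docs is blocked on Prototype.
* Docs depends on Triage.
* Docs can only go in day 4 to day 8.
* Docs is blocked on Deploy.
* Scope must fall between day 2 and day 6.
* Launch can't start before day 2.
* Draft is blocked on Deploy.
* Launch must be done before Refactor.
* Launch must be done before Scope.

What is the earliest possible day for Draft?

Precedence pushes Draft to at least day 2.
Draft at day 2 is achievable: Scope in day 3; Deploy in day 1; Triage in day 1; Draft in day 2; Launch in day 2; Docs in day 4; Prototype in day 1; Test in day 2; Refactor in day 3.

day 2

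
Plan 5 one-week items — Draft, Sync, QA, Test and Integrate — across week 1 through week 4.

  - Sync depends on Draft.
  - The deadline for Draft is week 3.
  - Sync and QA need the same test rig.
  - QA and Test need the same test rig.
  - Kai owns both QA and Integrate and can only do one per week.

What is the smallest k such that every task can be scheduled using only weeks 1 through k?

2 weeks

The precedence chain requires at least 2 distinct weeks.
2 works (last occupied week: week 2): for example Sync in week 2, Draft in week 1, Test in week 2, QA in week 1, Integrate in week 2.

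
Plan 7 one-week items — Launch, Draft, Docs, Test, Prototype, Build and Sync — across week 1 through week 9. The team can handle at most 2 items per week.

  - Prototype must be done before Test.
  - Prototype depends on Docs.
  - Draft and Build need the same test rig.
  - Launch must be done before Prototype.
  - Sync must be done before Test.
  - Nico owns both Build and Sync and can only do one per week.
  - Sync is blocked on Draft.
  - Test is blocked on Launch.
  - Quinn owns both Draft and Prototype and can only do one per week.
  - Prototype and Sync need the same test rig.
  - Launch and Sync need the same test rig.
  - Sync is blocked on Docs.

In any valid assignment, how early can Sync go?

week 2

Precedence pushes Sync to at least week 2; downstream work caps Sync at week 8.
Sync at week 2 is achievable: Docs=week 1, Build=week 3, Launch=week 3, Prototype=week 4, Test=week 5, Sync=week 2, Draft=week 1.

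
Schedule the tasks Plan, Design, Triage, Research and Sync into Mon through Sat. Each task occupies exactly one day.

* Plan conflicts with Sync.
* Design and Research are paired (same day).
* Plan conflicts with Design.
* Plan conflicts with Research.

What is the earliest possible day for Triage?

Mon

Triage at Mon is achievable: Triage in Mon, Sync in Tue, Design in Tue, Research in Tue, Plan in Mon.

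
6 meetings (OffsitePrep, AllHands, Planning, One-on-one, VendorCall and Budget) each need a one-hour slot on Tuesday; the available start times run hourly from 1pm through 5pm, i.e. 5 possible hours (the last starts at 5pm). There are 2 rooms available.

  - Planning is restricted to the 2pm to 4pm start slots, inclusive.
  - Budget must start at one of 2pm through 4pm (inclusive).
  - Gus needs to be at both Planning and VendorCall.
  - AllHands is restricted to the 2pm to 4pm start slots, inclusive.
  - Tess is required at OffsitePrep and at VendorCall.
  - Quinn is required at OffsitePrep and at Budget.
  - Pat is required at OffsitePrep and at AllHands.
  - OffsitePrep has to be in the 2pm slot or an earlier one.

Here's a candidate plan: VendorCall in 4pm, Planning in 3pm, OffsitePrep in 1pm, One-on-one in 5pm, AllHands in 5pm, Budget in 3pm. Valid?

No — it violates: AllHands is restricted to the 2pm to 4pm start slots, inclusive

Tess is required at OffsitePrep and at VendorCall — holds.
Gus needs to be at both Planning and VendorCall — holds.
Budget must start at one of 2pm through 4pm (inclusive) — holds.
Quinn is required at OffsitePrep and at Budget — holds.
OffsitePrep has to be in the 2pm slot or an earlier one — holds.
AllHands is restricted to the 2pm to 4pm start slots, inclusive — violated.
There are 2 rooms available — holds.
Planning is restricted to the 2pm to 4pm start slots, inclusive — holds.
Pat is required at OffsitePrep and at AllHands — holds.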